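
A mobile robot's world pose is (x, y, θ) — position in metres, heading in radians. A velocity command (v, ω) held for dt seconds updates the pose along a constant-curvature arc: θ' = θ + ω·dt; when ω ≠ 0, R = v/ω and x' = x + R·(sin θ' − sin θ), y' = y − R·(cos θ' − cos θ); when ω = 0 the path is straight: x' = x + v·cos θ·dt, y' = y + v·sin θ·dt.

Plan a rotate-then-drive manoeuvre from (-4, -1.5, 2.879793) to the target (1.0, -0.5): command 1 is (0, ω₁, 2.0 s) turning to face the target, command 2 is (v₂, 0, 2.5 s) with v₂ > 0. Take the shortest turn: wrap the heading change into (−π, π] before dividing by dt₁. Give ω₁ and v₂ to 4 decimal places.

heading to target = atan2(-0.5−-1.5, 1−-4) = 0.1974
Δθ = wrap(0.1974 − 2.8798) = -2.6824; ω₁ = Δθ/dt₁ = -1.3412
distance = √((1−-4)² + (-0.5−-1.5)²) = 5.0990; v₂ = distance/dt₂ = 2.0396

ω₁ = -1.3412, v₂ = 2.0396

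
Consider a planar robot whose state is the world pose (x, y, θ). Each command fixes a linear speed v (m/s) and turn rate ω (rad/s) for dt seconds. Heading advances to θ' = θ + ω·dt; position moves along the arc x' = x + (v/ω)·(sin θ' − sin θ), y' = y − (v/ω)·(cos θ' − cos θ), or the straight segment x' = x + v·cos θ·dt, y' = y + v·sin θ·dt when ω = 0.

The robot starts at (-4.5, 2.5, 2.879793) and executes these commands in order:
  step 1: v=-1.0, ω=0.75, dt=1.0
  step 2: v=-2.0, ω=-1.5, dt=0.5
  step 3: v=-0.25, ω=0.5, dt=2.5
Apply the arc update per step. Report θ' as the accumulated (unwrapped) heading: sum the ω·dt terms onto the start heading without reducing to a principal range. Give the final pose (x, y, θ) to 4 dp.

(-2.0121, 2.9285, 4.1298)

step 1: θ'=3.6298 (R=-1.3333) → pose (-3.5295, 2.6103, 3.6298)
step 2: θ'=2.8798 (R=1.3333) → pose (-2.5590, 2.7207, 2.8798)
step 3: θ'=4.1298 (R=-0.5000) → pose (-2.0121, 2.9285, 4.1298)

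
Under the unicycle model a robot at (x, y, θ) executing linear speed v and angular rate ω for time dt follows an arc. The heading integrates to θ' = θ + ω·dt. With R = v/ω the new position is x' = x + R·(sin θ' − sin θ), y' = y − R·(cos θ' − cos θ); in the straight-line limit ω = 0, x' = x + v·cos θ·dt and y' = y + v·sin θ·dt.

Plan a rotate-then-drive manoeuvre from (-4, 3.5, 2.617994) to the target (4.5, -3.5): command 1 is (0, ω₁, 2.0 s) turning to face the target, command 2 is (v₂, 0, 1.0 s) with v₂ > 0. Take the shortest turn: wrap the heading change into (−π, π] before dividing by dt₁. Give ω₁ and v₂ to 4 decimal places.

ω₁ = 1.4881, v₂ = 11.0114

heading to target = atan2(-3.5−3.5, 4.5−-4) = -0.6889
Δθ = wrap(-0.6889 − 2.6180) = 2.9763; ω₁ = Δθ/dt₁ = 1.4881
distance = √((4.5−-4)² + (-3.5−3.5)²) = 11.0114; v₂ = distance/dt₂ = 11.0114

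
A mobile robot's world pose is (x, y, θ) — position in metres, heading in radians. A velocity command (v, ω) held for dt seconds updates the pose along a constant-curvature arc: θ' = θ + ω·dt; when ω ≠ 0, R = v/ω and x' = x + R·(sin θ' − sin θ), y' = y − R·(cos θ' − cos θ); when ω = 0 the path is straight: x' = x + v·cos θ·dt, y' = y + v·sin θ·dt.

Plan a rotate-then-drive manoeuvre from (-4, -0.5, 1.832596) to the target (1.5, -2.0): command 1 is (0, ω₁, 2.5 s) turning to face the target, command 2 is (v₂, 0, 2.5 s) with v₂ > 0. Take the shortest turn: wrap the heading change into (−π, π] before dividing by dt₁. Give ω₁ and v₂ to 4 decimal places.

heading to target = atan2(-2−-0.5, 1.5−-4) = -0.2663
Δθ = wrap(-0.2663 − 1.8326) = -2.0988; ω₁ = Δθ/dt₁ = -0.8395
distance = √((1.5−-4)² + (-2−-0.5)²) = 5.7009; v₂ = distance/dt₂ = 2.2804

ω₁ = -0.8395, v₂ = 2.2804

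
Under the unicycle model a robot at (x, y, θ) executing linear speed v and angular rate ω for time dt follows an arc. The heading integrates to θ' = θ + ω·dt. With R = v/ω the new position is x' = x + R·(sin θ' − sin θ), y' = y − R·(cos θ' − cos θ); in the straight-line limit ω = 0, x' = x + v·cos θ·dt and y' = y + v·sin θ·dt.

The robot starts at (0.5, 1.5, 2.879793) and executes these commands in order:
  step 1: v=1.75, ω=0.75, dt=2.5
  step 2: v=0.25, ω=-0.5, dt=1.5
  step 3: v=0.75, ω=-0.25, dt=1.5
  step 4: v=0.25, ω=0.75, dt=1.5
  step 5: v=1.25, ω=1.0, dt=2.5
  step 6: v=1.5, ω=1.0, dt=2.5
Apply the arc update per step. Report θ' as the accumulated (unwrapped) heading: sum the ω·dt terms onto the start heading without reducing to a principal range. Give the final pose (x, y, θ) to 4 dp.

step 1: θ'=4.7548 (R=2.3333) → pose (-2.4351, -0.8527, 4.7548)
step 2: θ'=4.0048 (R=-0.5000) → pose (-2.5547, -1.1989, 4.0048)
step 3: θ'=3.6298 (R=-3.0000) → pose (-3.4274, -1.8984, 3.6298)
step 4: θ'=4.7548 (R=0.3333) → pose (-3.6041, -2.2070, 4.7548)
step 5: θ'=7.2548 (R=1.2500) → pose (-1.3230, -2.8589, 7.2548)
step 6: θ'=9.7548 (R=1.5000) → pose (-3.0477, -0.5939, 9.7548)

(-3.0477, -0.5939, 9.7548)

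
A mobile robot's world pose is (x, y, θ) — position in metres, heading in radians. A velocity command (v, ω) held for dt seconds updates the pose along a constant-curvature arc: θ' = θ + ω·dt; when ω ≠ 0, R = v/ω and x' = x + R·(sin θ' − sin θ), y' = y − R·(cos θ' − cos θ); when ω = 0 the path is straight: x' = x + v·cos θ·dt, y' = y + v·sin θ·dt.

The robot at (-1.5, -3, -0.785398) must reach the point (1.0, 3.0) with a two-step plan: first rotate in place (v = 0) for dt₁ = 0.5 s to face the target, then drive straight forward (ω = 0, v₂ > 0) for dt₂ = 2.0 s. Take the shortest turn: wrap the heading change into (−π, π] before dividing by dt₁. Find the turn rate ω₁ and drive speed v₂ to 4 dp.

ω₁ = 3.9228, v₂ = 3.2500

heading to target = atan2(3−-3, 1−-1.5) = 1.1760
Δθ = wrap(1.1760 − -0.7854) = 1.9614; ω₁ = Δθ/dt₁ = 3.9228
distance = √((1−-1.5)² + (3−-3)²) = 6.5000; v₂ = distance/dt₂ = 3.2500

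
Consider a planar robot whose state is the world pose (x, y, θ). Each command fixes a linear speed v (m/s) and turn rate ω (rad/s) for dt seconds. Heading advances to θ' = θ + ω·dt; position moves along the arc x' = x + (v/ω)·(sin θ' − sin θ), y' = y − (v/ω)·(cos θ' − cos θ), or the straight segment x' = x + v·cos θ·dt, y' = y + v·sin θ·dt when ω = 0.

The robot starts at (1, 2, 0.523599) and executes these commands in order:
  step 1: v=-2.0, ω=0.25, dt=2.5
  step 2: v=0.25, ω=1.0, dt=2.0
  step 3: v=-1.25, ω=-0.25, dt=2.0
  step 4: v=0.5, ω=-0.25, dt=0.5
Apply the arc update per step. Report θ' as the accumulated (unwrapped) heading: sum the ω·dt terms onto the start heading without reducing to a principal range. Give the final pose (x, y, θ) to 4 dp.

step 1: θ'=1.1486 (R=-8.0000) → pose (-2.2975, -1.6501, 1.1486)
step 2: θ'=3.1486 (R=0.2500) → pose (-2.5273, -1.2976, 3.1486)
step 3: θ'=2.6486 (R=5.0000) → pose (-0.1260, -1.8929, 2.6486)
step 4: θ'=2.5236 (R=-2.0000) → pose (-0.3382, -1.7612, 2.5236)

(-0.3382, -1.7612, 2.5236)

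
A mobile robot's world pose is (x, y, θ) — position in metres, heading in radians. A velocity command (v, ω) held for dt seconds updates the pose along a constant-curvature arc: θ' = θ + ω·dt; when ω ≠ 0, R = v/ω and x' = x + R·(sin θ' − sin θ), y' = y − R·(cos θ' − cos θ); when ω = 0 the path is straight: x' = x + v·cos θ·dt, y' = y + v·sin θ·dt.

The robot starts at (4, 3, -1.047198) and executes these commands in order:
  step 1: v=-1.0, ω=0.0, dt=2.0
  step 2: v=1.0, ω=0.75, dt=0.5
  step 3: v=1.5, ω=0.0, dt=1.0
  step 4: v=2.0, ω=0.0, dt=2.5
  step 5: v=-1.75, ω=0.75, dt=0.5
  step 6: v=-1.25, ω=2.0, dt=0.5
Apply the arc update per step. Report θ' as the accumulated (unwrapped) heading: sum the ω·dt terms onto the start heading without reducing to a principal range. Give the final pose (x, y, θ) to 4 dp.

(7.0537, 0.5925, 0.7028)

step 1: θ'=-1.0472 (straight) → pose (3.0000, 4.7321, -1.0472)
step 2: θ'=-0.6722 (R=1.3333) → pose (3.3244, 4.3554, -0.6722)
step 3: θ'=-0.6722 (straight) → pose (4.4981, 3.4214, -0.6722)
step 4: θ'=-0.6722 (straight) → pose (8.4104, 0.3078, -0.6722)
step 5: θ'=-0.2972 (R=-2.3333) → pose (7.6407, 0.7132, -0.2972)
step 6: θ'=0.7028 (R=-0.6250) → pose (7.0537, 0.5925, 0.7028)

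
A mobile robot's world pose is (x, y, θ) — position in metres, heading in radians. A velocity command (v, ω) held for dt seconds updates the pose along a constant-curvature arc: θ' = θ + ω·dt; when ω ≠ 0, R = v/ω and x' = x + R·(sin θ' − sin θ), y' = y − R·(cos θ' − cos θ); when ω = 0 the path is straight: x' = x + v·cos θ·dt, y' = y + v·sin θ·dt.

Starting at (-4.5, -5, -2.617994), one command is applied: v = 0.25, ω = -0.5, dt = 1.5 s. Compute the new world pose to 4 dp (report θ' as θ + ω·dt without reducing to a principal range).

(-4.8622, -5.0542, -3.3680)

θ' = -2.6180 + -0.5·1.5 = -3.3680
R = v/ω = 0.25/-0.5 = -0.5000
x' = -4.5 + -0.5000·(sin -3.3680 − sin -2.6180) = -4.8622
y' = -5 − -0.5000·(cos -3.3680 − cos -2.6180) = -5.0542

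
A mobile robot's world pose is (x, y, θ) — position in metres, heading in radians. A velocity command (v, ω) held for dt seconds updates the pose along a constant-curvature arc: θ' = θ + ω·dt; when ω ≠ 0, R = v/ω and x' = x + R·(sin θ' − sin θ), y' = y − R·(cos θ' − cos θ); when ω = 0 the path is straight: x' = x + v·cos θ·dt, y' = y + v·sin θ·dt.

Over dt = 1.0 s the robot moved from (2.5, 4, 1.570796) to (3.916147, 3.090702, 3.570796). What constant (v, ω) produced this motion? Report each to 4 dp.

Δθ = 3.570796 − 1.570796 = 2.000000
ω = Δθ/dt = 2.000000/1.0 = 2.0000
R = Δx/(sin θ' − sin θ) = -1.0000
v = R·ω = -1.0000·2.0000 = -2.0000

v = -2.0000, ω = 2.0000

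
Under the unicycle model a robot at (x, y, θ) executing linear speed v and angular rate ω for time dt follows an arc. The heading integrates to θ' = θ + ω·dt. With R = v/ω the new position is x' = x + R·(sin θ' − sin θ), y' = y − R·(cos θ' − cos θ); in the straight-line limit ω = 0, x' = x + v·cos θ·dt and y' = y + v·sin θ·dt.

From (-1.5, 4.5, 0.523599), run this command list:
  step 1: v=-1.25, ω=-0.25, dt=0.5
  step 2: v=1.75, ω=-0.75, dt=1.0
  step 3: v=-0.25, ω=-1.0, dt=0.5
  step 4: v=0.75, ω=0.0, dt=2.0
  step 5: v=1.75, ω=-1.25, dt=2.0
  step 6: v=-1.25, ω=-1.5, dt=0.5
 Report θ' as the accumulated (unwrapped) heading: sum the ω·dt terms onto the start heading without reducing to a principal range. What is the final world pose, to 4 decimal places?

step 1: θ'=0.3986 (R=5.0000) → pose (-2.0594, 4.2221, 0.3986)
step 2: θ'=-0.3514 (R=-2.3333) → pose (-0.3506, 4.2624, -0.3514)
step 3: θ'=-0.8514 (R=0.2500) → pose (-0.4526, 4.3324, -0.8514)
step 4: θ'=-0.8514 (straight) → pose (0.5358, 3.2041, -0.8514)
step 5: θ'=-3.3514 (R=-1.4000) → pose (-0.8088, 0.9123, -3.3514)
step 6: θ'=-4.1014 (R=0.8333) → pose (-0.2998, 0.5753, -4.1014)

(-0.2998, 0.5753, -4.1014)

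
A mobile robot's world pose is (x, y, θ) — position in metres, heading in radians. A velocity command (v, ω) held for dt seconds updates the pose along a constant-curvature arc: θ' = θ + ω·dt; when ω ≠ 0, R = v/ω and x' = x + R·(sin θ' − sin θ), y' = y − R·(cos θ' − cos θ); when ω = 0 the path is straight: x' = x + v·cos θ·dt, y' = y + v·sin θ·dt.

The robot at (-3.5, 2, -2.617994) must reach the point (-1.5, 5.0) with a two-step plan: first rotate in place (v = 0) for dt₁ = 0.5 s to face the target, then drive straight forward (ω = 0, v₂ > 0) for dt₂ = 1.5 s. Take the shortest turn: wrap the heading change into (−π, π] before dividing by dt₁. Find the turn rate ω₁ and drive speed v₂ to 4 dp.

heading to target = atan2(5−2, -1.5−-3.5) = 0.9828
Δθ = wrap(0.9828 − -2.6180) = -2.6824; ω₁ = Δθ/dt₁ = -5.3648
distance = √((-1.5−-3.5)² + (5−2)²) = 3.6056; v₂ = distance/dt₂ = 2.4037

ω₁ = -5.3648, v₂ = 2.4037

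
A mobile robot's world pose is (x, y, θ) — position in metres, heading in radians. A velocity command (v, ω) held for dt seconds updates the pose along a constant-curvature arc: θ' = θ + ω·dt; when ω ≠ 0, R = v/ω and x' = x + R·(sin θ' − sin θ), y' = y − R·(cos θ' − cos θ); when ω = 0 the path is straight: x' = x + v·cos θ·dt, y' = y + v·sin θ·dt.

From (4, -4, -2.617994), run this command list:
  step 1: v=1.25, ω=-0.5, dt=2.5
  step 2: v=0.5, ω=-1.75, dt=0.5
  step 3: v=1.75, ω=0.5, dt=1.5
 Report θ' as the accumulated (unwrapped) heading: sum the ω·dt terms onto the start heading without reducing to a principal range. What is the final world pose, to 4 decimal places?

step 1: θ'=-3.8680 (R=-2.5000) → pose (1.0895, -3.7039, -3.8680)
step 2: θ'=-4.7430 (R=-0.2857) → pose (0.9937, -3.4815, -4.7430)
step 3: θ'=-3.9930 (R=3.5000) → pose (0.1281, -1.0682, -3.9930)

(0.1281, -1.0682, -3.9930)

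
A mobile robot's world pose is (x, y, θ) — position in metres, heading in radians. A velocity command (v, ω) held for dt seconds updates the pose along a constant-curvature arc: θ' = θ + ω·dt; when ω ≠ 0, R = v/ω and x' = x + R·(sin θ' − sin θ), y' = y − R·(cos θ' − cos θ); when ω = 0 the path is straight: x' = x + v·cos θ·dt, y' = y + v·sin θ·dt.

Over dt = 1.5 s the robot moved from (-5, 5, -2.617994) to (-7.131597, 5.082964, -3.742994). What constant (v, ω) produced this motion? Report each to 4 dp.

Δθ = -3.742994 − -2.617994 = -1.125000
ω = Δθ/dt = -1.125000/1.5 = -0.7500
R = Δx/(sin θ' − sin θ) = -2.0000
v = R·ω = -2.0000·-0.7500 = 1.5000

v = 1.5000, ω = -0.7500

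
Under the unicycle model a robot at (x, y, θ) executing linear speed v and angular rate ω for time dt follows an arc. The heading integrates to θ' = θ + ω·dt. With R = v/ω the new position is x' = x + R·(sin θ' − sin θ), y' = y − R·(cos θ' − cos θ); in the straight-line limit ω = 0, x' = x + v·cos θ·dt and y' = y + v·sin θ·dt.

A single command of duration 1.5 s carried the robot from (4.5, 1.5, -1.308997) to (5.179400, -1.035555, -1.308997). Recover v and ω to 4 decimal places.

Δθ = -1.308997 − -1.308997 = 0.000000
ω = Δθ/dt = 0.000000/1.5 = 0.0000
ω = 0 → v = (Δx·cos θ + Δy·sin θ)/dt = 1.7500

v = 1.7500, ω = 0.0000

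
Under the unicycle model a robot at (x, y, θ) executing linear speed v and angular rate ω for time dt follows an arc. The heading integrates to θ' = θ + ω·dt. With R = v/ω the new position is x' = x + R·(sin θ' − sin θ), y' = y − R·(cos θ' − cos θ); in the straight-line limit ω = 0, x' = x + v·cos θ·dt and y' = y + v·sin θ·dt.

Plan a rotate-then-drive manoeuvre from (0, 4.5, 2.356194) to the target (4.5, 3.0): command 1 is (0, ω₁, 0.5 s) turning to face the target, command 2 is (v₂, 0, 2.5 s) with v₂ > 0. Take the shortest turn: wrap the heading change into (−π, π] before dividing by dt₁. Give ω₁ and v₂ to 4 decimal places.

ω₁ = -5.3559, v₂ = 1.8974

heading to target = atan2(3−4.5, 4.5−0) = -0.3218
Δθ = wrap(-0.3218 − 2.3562) = -2.6779; ω₁ = Δθ/dt₁ = -5.3559
distance = √((4.5−0)² + (3−4.5)²) = 4.7434; v₂ = distance/dt₂ = 1.8974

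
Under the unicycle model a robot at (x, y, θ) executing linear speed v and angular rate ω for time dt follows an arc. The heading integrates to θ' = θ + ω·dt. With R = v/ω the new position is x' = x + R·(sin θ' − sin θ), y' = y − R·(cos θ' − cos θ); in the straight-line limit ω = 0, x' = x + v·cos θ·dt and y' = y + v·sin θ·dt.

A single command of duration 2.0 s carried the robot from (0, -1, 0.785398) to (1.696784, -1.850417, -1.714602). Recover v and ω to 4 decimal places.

v = 1.2500, ω = -1.2500

Δθ = -1.714602 − 0.785398 = -2.500000
ω = Δθ/dt = -2.500000/2.0 = -1.2500
R = Δx/(sin θ' − sin θ) = -1.0000
v = R·ω = -1.0000·-1.2500 = 1.2500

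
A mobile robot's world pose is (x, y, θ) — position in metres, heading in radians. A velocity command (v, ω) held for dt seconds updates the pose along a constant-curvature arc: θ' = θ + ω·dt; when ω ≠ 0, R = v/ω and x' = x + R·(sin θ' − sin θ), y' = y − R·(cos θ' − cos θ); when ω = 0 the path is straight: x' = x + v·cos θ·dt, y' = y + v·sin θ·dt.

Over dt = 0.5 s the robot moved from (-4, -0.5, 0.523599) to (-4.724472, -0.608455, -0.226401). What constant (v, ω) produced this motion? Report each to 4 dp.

v = -1.5000, ω = -1.5000

Δθ = -0.226401 − 0.523599 = -0.750000
ω = Δθ/dt = -0.750000/0.5 = -1.5000
R = Δx/(sin θ' − sin θ) = 1.0000
v = R·ω = 1.0000·-1.5000 = -1.5000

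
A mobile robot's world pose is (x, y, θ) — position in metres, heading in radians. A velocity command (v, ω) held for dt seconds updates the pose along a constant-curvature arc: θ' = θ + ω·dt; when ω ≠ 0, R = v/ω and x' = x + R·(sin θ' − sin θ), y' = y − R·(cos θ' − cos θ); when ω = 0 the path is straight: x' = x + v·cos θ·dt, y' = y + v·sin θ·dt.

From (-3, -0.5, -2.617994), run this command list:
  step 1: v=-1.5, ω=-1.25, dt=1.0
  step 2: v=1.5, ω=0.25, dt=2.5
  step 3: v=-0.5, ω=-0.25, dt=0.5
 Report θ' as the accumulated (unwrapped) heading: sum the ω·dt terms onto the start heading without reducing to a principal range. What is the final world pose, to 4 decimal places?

step 1: θ'=-3.8680 (R=1.2000) → pose (-1.6030, -0.6421, -3.8680)
step 2: θ'=-3.2430 (R=6.0000) → pose (-4.9807, 0.8416, -3.2430)
step 3: θ'=-3.3680 (R=2.0000) → pose (-4.7342, 0.8009, -3.3680)

(-4.7342, 0.8009, -3.3680)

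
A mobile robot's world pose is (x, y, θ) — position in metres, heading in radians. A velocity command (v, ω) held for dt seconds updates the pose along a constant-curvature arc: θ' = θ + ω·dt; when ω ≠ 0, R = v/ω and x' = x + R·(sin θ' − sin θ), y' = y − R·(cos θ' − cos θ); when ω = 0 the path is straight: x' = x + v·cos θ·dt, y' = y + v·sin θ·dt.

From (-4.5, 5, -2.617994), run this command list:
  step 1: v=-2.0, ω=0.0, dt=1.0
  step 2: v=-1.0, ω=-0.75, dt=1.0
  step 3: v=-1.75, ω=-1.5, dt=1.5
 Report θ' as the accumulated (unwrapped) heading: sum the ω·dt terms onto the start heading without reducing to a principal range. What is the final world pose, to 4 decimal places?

step 1: θ'=-2.6180 (straight) → pose (-2.7679, 6.0000, -2.6180)
step 2: θ'=-3.3680 (R=1.3333) → pose (-1.8020, 6.1446, -3.3680)
step 3: θ'=-5.6180 (R=1.1667) → pose (-1.3438, 4.0898, -5.6180)

(-1.3438, 4.0898, -5.6180)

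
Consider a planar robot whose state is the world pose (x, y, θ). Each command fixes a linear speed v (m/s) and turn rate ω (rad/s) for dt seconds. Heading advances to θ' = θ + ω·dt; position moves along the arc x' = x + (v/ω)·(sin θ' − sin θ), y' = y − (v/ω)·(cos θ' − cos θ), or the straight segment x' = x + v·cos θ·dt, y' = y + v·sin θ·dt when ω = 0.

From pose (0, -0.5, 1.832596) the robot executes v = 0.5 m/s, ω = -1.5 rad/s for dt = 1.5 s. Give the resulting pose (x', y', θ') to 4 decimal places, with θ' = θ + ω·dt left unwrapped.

θ' = 1.8326 + -1.5·1.5 = -0.4174
R = v/ω = 0.5/-1.5 = -0.3333
x' = 0 + -0.3333·(sin -0.4174 − sin 1.8326) = 0.4571
y' = -0.5 − -0.3333·(cos -0.4174 − cos 1.8326) = -0.1090

(0.4571, -0.1090, -0.4174)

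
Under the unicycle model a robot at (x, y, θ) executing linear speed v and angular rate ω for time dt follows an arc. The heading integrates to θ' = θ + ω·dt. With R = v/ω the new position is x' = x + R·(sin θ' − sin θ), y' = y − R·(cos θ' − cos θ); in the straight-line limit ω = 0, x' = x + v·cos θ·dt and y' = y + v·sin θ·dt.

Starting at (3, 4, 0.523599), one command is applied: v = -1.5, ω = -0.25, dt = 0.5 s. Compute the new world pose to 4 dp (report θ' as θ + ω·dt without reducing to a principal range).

θ' = 0.5236 + -0.25·0.5 = 0.3986
R = v/ω = -1.5/-0.25 = 6.0000
x' = 3 + 6.0000·(sin 0.3986 − sin 0.5236) = 2.3288
y' = 4 − 6.0000·(cos 0.3986 − cos 0.5236) = 3.6665

(2.3288, 3.6665, 0.3986)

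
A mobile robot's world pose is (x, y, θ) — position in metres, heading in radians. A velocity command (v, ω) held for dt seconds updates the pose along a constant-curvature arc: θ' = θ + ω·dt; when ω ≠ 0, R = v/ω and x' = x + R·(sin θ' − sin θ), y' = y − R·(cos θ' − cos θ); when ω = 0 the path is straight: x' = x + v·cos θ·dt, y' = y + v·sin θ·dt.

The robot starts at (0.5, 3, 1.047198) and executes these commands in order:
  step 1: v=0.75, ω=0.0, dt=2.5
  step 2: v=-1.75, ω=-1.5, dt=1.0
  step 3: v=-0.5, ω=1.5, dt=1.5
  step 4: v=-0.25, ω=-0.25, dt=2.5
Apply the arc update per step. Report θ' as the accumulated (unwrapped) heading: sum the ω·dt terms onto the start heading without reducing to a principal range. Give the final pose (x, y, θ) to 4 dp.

step 1: θ'=1.0472 (straight) → pose (1.4375, 4.6238, 1.0472)
step 2: θ'=-0.4528 (R=1.1667) → pose (-0.0833, 4.1580, -0.4528)
step 3: θ'=1.7972 (R=-0.3333) → pose (-0.5539, 3.7835, 1.7972)
step 4: θ'=1.1722 (R=1.0000) → pose (-0.6068, 3.1709, 1.1722)

(-0.6068, 3.1709, 1.1722)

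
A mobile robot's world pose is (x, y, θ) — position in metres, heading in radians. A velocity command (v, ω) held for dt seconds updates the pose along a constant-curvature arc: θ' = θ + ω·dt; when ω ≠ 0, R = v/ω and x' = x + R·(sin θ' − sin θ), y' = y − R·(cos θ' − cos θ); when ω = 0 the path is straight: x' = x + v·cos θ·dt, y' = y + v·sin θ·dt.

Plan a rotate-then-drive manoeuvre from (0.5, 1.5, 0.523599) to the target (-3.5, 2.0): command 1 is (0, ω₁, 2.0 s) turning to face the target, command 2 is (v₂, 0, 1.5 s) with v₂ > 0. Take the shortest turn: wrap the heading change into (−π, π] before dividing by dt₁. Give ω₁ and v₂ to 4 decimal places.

heading to target = atan2(2−1.5, -3.5−0.5) = 3.0172
Δθ = wrap(3.0172 − 0.5236) = 2.4936; ω₁ = Δθ/dt₁ = 1.2468
distance = √((-3.5−0.5)² + (2−1.5)²) = 4.0311; v₂ = distance/dt₂ = 2.6874

ω₁ = 1.2468, v₂ = 2.6874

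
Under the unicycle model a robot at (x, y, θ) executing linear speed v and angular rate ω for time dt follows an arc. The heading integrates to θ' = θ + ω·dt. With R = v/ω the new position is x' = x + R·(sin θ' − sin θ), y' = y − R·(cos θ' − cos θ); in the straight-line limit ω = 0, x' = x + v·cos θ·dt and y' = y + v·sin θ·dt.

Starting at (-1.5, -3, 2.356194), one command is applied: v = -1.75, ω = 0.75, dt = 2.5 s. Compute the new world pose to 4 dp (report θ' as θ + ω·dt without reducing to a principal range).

θ' = 2.3562 + 0.75·2.5 = 4.2312
R = v/ω = -1.75/0.75 = -2.3333
x' = -1.5 + -2.3333·(sin 4.2312 − sin 2.3562) = 2.2183
y' = -3 − -2.3333·(cos 4.2312 − cos 2.3562) = -2.4300

(2.2183, -2.4300, 4.2312)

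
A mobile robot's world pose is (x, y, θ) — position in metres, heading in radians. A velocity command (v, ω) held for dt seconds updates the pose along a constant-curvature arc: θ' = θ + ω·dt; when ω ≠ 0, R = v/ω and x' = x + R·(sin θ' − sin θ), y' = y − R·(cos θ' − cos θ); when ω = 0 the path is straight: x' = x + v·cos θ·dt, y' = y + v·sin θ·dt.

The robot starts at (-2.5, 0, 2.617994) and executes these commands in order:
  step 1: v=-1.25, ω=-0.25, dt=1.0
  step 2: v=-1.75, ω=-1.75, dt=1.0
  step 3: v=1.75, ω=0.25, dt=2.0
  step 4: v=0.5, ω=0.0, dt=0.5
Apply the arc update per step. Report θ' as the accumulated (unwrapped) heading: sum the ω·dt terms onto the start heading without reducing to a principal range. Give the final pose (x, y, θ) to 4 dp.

step 1: θ'=2.3680 (R=5.0000) → pose (-1.5064, -0.7531, 2.3680)
step 2: θ'=0.6180 (R=1.0000) → pose (-1.6257, -2.2836, 0.6180)
step 3: θ'=1.1180 (R=7.0000) → pose (0.6130, 0.3593, 1.1180)
step 4: θ'=1.1180 (straight) → pose (0.7224, 0.5841, 1.1180)

(0.7224, 0.5841, 1.1180)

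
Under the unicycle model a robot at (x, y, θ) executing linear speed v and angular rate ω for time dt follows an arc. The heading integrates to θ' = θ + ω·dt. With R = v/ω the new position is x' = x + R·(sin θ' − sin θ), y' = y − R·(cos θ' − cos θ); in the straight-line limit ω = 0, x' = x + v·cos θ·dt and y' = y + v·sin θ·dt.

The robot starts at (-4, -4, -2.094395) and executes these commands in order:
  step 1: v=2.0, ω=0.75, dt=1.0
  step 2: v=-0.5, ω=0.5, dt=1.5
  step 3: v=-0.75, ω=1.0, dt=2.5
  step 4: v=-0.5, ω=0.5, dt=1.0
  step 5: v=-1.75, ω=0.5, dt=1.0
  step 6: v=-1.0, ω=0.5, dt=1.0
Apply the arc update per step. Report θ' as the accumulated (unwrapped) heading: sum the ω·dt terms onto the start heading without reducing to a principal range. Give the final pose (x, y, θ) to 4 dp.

(-3.0381, -7.4033, 3.4056)

step 1: θ'=-1.3444 (R=2.6667) → pose (-4.2892, -5.9319, -1.3444)
step 2: θ'=-0.5944 (R=-1.0000) → pose (-4.7037, -5.3279, -0.5944)
step 3: θ'=1.9056 (R=-0.7500) → pose (-5.8320, -6.1957, 1.9056)
step 4: θ'=2.4056 (R=-1.0000) → pose (-5.5589, -6.6083, 2.4056)
step 5: θ'=2.9056 (R=-3.5000) → pose (-4.0276, -7.4172, 2.9056)
step 6: θ'=3.4056 (R=-2.0000) → pose (-3.0381, -7.4033, 3.4056)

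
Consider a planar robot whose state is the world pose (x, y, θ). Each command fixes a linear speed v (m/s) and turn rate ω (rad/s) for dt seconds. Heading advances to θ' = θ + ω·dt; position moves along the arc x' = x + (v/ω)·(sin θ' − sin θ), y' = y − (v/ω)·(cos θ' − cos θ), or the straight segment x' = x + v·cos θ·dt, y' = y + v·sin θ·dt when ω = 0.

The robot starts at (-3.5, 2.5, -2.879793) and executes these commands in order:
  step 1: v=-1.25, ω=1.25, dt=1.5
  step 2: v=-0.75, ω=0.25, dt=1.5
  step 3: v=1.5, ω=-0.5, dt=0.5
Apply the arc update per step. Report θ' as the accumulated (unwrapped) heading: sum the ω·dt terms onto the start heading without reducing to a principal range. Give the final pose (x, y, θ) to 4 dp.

(-3.1351, 4.3053, -0.8798)

step 1: θ'=-1.0048 (R=-1.0000) → pose (-2.9148, 4.0022, -1.0048)
step 2: θ'=-0.6298 (R=-3.0000) → pose (-3.6800, 4.8178, -0.6298)
step 3: θ'=-0.8798 (R=-3.0000) → pose (-3.1351, 4.3053, -0.8798)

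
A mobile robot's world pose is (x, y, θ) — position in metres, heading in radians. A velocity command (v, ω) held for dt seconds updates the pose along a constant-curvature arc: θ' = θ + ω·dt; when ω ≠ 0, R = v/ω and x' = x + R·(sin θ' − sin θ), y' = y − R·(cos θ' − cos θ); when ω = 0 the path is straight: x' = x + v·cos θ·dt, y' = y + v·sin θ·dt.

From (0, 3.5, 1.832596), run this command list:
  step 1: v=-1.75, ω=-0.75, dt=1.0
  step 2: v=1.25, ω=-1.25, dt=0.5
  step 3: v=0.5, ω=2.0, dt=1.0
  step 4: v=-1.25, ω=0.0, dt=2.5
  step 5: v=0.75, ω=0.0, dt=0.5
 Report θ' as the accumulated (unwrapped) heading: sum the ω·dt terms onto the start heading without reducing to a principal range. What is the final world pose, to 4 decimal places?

(2.4272, 0.9101, 2.4576)

step 1: θ'=1.0826 (R=2.3333) → pose (-0.1931, 1.8017, 1.0826)
step 2: θ'=0.4576 (R=-1.0000) → pose (0.2483, 2.2297, 0.4576)
step 3: θ'=2.4576 (R=0.2500) → pose (0.2958, 2.6478, 2.4576)
step 4: θ'=2.4576 (straight) → pose (2.7179, 0.6731, 2.4576)
step 5: θ'=2.4576 (straight) → pose (2.4272, 0.9101, 2.4576)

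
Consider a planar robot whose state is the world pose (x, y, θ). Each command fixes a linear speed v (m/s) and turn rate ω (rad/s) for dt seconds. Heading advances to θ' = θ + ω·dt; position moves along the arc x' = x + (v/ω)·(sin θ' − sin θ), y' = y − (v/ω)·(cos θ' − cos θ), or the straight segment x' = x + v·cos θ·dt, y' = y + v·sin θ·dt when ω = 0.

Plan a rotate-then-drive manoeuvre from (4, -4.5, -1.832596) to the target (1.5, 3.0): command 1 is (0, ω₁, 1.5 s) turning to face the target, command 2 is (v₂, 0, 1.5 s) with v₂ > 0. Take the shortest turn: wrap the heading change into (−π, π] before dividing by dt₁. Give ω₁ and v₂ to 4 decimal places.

ω₁ = -1.7054, v₂ = 5.2705

heading to target = atan2(3−-4.5, 1.5−4) = 1.8925
Δθ = wrap(1.8925 − -1.8326) = -2.5580; ω₁ = Δθ/dt₁ = -1.7054
distance = √((1.5−4)² + (3−-4.5)²) = 7.9057; v₂ = distance/dt₂ = 5.2705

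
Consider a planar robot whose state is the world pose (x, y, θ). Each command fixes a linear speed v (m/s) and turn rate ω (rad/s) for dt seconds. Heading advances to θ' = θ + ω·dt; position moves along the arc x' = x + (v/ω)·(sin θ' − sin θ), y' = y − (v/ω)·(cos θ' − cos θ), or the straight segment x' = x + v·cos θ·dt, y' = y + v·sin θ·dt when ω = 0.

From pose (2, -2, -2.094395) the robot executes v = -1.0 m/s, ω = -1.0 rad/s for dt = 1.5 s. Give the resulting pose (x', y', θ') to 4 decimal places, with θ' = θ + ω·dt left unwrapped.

θ' = -2.0944 + -1.0·1.5 = -3.5944
R = v/ω = -1.0/-1.0 = 1.0000
x' = 2 + 1.0000·(sin -3.5944 − sin -2.0944) = 3.3035
y' = -2 − 1.0000·(cos -3.5944 − cos -2.0944) = -1.6008

(3.3035, -1.6008, -3.5944)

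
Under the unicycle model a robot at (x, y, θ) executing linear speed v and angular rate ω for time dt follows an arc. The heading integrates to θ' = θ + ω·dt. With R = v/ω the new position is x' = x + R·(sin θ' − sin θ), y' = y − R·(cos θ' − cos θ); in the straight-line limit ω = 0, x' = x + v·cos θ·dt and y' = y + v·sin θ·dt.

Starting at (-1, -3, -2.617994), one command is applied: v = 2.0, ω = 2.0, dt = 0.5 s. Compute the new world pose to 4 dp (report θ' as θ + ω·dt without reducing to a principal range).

θ' = -2.6180 + 2.0·0.5 = -1.6180
R = v/ω = 2.0/2.0 = 1.0000
x' = -1 + 1.0000·(sin -1.6180 − sin -2.6180) = -1.4989
y' = -3 − 1.0000·(cos -1.6180 − cos -2.6180) = -3.8188

(-1.4989, -3.8188, -1.6180)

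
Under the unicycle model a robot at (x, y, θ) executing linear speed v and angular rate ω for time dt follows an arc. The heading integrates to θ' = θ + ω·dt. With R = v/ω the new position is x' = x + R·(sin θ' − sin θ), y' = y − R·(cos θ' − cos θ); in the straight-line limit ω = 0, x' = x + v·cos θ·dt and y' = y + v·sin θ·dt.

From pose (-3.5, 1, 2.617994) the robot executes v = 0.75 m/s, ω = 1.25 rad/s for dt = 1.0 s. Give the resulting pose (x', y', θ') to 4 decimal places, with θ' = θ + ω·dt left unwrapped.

θ' = 2.6180 + 1.25·1.0 = 3.8680
R = v/ω = 0.75/1.25 = 0.6000
x' = -3.5 + 0.6000·(sin 3.8680 − sin 2.6180) = -4.1985
y' = 1 − 0.6000·(cos 3.8680 − cos 2.6180) = 0.9289

(-4.1985, 0.9289, 3.8680)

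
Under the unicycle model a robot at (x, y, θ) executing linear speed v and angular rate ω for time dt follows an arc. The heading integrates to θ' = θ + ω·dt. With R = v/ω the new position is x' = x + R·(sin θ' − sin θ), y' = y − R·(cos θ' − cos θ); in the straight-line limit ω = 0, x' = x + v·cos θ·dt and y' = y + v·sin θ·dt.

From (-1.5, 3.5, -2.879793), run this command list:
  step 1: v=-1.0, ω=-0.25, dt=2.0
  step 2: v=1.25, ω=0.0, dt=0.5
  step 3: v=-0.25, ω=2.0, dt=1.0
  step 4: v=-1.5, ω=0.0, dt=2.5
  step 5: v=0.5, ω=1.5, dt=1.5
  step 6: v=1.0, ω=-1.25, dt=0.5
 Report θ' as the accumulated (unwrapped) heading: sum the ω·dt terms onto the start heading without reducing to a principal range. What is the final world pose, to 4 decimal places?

(0.3115, 7.6066, 0.2452)

step 1: θ'=-3.3798 (R=4.0000) → pose (0.4791, 3.5234, -3.3798)
step 2: θ'=-3.3798 (straight) → pose (-0.1283, 3.6708, -3.3798)
step 3: θ'=-1.3798 (R=-0.1250) → pose (0.0240, 3.8160, -1.3798)
step 4: θ'=-1.3798 (straight) → pose (-0.6880, 7.4978, -1.3798)
step 5: θ'=0.8702 (R=0.3333) → pose (-0.1059, 7.3462, 0.8702)
step 6: θ'=0.2452 (R=-0.8000) → pose (0.3115, 7.6066, 0.2452)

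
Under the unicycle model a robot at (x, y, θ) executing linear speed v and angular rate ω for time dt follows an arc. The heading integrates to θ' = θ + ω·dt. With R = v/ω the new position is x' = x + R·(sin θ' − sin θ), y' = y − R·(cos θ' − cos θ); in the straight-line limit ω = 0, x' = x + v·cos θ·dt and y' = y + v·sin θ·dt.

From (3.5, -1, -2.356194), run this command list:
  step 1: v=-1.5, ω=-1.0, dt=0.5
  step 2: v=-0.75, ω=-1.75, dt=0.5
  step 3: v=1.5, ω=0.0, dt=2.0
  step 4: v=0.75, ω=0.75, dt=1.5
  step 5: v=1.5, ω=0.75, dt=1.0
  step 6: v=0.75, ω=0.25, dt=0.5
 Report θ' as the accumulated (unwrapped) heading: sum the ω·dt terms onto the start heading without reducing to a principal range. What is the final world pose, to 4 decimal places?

step 1: θ'=-2.8562 (R=1.5000) → pose (4.1384, -0.6213, -2.8562)
step 2: θ'=-3.7312 (R=0.4286) → pose (4.4973, -0.6764, -3.7312)
step 3: θ'=-3.7312 (straight) → pose (2.0038, 0.9917, -3.7312)
step 4: θ'=-2.6062 (R=1.0000) → pose (0.9376, 1.0206, -2.6062)
step 5: θ'=-1.8562 (R=2.0000) → pose (0.0389, -0.1364, -1.8562)
step 6: θ'=-1.7312 (R=3.0000) → pose (-0.0440, -0.5019, -1.7312)

(-0.0440, -0.5019, -1.7312)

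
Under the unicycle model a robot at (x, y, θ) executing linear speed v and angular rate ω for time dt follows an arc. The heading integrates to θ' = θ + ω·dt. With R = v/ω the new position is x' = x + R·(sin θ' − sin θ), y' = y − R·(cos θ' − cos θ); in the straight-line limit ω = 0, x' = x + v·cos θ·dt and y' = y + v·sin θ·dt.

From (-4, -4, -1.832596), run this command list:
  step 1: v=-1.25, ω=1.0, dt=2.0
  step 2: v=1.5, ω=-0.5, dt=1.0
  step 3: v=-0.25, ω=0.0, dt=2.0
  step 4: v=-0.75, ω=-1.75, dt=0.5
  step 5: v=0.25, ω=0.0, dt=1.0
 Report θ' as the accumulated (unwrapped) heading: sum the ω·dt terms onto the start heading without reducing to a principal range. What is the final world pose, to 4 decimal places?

step 1: θ'=0.1674 (R=-1.2500) → pose (-5.4157, -2.4440, 0.1674)
step 2: θ'=-0.3326 (R=-3.0000) → pose (-3.9363, -2.5664, -0.3326)
step 3: θ'=-0.3326 (straight) → pose (-4.4089, -2.4032, -0.3326)
step 4: θ'=-1.2076 (R=0.4286) → pose (-4.6696, -2.1503, -1.2076)
step 5: θ'=-1.2076 (straight) → pose (-4.5808, -2.3840, -1.2076)

(-4.5808, -2.3840, -1.2076)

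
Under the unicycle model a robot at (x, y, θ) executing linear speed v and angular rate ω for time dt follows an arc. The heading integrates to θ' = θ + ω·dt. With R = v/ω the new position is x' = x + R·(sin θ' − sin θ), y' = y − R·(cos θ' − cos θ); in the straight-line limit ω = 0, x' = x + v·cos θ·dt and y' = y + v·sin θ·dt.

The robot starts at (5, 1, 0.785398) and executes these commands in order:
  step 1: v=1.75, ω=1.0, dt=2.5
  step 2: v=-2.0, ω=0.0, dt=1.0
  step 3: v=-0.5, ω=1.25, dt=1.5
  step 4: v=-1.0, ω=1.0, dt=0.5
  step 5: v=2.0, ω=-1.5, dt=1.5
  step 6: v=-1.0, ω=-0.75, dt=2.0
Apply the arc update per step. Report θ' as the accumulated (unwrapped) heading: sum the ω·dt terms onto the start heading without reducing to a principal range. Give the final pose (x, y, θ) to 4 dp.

step 1: θ'=3.2854 (R=1.7500) → pose (3.5118, 3.9694, 3.2854)
step 2: θ'=3.2854 (straight) → pose (5.4911, 4.2560, 3.2854)
step 3: θ'=5.1604 (R=-0.4000) → pose (5.7943, 4.8251, 5.1604)
step 4: θ'=5.6604 (R=-1.0000) → pose (5.4763, 5.2042, 5.6604)
step 5: θ'=3.4104 (R=-1.3333) → pose (5.0527, 2.8358, 3.4104)
step 6: θ'=1.9104 (R=1.3333) → pose (6.6640, 1.9945, 1.9104)

(6.6640, 1.9945, 1.9104)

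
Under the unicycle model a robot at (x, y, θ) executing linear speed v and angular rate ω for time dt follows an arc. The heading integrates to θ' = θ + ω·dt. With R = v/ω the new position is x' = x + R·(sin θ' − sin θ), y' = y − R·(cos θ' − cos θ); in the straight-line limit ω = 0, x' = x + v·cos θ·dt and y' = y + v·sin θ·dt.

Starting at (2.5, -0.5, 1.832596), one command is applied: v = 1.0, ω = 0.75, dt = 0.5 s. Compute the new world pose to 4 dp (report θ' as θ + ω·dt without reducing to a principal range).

(2.2841, -0.0523, 2.2076)

θ' = 1.8326 + 0.75·0.5 = 2.2076
R = v/ω = 1.0/0.75 = 1.3333
x' = 2.5 + 1.3333·(sin 2.2076 − sin 1.8326) = 2.2841
y' = -0.5 − 1.3333·(cos 2.2076 − cos 1.8326) = -0.0523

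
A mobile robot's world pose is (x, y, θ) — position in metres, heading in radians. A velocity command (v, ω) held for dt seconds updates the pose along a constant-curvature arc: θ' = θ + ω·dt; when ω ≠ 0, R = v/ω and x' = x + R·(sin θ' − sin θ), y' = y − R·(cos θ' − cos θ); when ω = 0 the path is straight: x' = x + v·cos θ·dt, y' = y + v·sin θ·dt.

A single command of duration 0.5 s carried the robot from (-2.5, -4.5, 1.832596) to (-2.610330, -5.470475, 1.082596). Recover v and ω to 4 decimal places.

v = -2.0000, ω = -1.5000

Δθ = 1.082596 − 1.832596 = -0.750000
ω = Δθ/dt = -0.750000/0.5 = -1.5000
R = −Δy/(cos θ' − cos θ) = 1.3333
v = R·ω = 1.3333·-1.5000 = -2.0000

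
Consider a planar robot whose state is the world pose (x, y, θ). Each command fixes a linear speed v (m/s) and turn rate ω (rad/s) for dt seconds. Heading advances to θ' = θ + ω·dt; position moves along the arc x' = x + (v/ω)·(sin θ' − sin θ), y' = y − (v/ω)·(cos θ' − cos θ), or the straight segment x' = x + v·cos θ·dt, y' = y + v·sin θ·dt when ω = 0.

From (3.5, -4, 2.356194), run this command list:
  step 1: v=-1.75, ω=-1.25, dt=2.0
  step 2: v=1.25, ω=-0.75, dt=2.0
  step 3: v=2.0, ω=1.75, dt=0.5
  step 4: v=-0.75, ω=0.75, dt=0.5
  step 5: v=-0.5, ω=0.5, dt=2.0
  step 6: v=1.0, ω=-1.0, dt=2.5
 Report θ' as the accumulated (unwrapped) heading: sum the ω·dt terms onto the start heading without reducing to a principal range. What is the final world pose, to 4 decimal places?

step 1: θ'=-0.1438 (R=1.4000) → pose (2.3094, -6.3755, -0.1438)
step 2: θ'=-1.6438 (R=-1.6667) → pose (3.7328, -8.1465, -1.6438)
step 3: θ'=-0.7688 (R=1.1429) → pose (4.0780, -9.0513, -0.7688)
step 4: θ'=-0.3938 (R=-1.0000) → pose (3.7664, -8.8466, -0.3938)
step 5: θ'=0.6062 (R=-1.0000) → pose (2.8130, -8.9482, 0.6062)
step 6: θ'=-1.8938 (R=-1.0000) → pose (4.3310, -10.0875, -1.8938)

(4.3310, -10.0875, -1.8938)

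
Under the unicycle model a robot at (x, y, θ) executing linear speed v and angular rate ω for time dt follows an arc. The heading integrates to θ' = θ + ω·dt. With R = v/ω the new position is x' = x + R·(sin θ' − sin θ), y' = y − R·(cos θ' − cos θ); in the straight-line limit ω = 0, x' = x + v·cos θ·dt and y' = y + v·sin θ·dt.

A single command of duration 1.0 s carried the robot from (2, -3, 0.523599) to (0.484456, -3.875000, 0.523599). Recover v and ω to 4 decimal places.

v = -1.7500, ω = 0.0000

Δθ = 0.523599 − 0.523599 = 0.000000
ω = Δθ/dt = 0.000000/1.0 = 0.0000
ω = 0 → v = (Δx·cos θ + Δy·sin θ)/dt = -1.7500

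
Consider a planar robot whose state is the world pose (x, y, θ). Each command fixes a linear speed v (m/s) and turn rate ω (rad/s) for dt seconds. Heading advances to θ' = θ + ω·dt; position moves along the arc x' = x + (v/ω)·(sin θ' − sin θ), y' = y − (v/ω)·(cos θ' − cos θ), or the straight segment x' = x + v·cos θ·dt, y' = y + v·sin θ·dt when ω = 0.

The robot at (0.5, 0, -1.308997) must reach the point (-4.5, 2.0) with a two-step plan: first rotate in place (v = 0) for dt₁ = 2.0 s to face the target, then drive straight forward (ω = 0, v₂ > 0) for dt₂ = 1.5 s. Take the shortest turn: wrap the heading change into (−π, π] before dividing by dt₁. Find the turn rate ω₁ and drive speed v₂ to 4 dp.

ω₁ = -1.1066, v₂ = 3.5901

heading to target = atan2(2−0, -4.5−0.5) = 2.7611
Δθ = wrap(2.7611 − -1.3090) = -2.2131; ω₁ = Δθ/dt₁ = -1.1066
distance = √((-4.5−0.5)² + (2−0)²) = 5.3852; v₂ = distance/dt₂ = 3.5901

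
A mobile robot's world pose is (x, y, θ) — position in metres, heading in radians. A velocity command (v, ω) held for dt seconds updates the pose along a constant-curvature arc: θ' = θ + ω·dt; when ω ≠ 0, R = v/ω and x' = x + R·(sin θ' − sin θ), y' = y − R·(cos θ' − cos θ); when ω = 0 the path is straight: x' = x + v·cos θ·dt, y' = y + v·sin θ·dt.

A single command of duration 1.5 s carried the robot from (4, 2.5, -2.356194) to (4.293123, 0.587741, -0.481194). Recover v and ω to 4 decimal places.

v = 1.5000, ω = 1.2500

Δθ = -0.481194 − -2.356194 = 1.875000
ω = Δθ/dt = 1.875000/1.5 = 1.2500
R = −Δy/(cos θ' − cos θ) = 1.2000
v = R·ω = 1.2000·1.2500 = 1.5000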